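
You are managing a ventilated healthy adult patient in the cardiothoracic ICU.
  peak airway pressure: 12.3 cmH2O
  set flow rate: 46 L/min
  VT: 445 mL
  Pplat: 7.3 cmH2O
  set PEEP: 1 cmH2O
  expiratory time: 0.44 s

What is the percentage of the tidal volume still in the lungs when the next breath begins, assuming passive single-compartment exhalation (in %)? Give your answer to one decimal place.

Flow: 46 L/min ÷ 60 = 0.7667 L/s.
R = (PIP − Pplat)/V̇ = (12.3 − 7.3) / 0.7667 = 5.0/0.7667 = 6.521 cmH2O·s/L.
C = Vt/(Pplat − PEEP) = 445.0 / (7.3 − 1) = 445.0/6.3 = 70.635 mL/cmH2O.
τ = R × C = 6.521 × 0.07064 L/cmH2O = 0.4606 s.
Fraction remaining at end-expiration = e^(−Te/τ) = e^(−0.44/0.4606) = 0.3847 → 38.47%.

38.5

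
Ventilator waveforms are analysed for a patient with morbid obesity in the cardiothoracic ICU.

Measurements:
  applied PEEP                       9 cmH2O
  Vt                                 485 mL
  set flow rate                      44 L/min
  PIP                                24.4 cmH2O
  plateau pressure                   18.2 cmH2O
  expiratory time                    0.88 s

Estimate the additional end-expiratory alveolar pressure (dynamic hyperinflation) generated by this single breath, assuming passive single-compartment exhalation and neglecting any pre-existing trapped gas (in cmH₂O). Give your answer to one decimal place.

1.3

Flow: 44 L/min ÷ 60 = 0.7333 L/s.
R = (PIP − Pplat)/V̇ = (24.4 − 18.2) / 0.7333 = 6.2/0.7333 = 8.455 cmH2O·s/L.
C = Vt/(Pplat − PEEP) = 485.0 / (18.2 − 9) = 485.0/9.2 = 52.717 mL/cmH2O.
τ = R × C = 8.455 × 0.05272 L/cmH2O = 0.4457 s.
Fraction remaining = e^(−Te/τ) = e^(−0.88/0.4457) = 0.1388; trapped volume = 485.0 × 0.1388 = 67.318 mL.
Additional alveolar pressure from trapping ≈ V_trapped / C = 67.318 / 52.717 = 1.277 cmH2O.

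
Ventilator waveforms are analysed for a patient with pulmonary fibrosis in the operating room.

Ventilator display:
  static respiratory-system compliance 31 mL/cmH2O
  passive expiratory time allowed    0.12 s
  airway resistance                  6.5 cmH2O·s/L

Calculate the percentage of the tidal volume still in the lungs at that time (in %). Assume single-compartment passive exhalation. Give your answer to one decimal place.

55.1

τ = R × C = 6.5 × 31 mL/cmH2O = 6.5 × 0.031 L/cmH2O = 0.2015 s.
Passive exhalation: V(t)/V₀ = e^(−t/τ) = e^(−0.12/0.2015) = 0.5513.
Fraction remaining = 0.5513 → 55.13%.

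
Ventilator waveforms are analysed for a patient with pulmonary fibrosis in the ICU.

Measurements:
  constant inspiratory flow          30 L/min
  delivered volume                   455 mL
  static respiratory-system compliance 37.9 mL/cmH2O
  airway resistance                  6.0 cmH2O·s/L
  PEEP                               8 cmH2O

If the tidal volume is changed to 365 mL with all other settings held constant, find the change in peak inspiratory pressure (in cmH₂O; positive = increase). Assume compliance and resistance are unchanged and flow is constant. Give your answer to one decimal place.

-2.4

PIP = Vt/C + R·V̇ + PEEP (constant-flow equation of motion).
Only the elastic term changes: ΔPIP = ΔVt / C = (365 − 455) / 37.9 = -2.375 cmH2O.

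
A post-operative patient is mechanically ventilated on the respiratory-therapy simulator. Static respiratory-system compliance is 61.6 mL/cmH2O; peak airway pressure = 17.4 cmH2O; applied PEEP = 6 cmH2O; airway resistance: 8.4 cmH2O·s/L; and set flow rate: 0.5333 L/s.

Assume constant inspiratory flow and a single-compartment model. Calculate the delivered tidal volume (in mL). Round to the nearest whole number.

Equation of motion (constant flow): PIP = Vt/C + R·V̇ + PEEP.
Vt/C = PIP − R·V̇ − PEEP = 17.4 − 4.48 − 6 = 6.92 cmH2O.
Vt = C × 6.92 = 61.6 × 6.92 = 426.27 mL.

426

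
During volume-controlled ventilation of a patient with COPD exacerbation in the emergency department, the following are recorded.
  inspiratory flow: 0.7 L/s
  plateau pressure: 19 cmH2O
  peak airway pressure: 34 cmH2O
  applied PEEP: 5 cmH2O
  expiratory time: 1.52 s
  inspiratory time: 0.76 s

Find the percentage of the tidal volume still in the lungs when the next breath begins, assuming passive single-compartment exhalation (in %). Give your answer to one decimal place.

Vt = flow × Ti = 0.7 L/s × 0.76 s × 1000 mL/L = 532.0 mL.
R = (PIP − Pplat)/V̇ = (34 − 19) / 0.7 = 15.0/0.7 = 21.429 cmH2O·s/L.
C = Vt/(Pplat − PEEP) = 532.0 / (19 − 5) = 532.0/14.0 = 38.0 mL/cmH2O.
τ = R × C = 21.429 × 0.038 L/cmH2O = 0.8143 s.
Fraction remaining at end-expiration = e^(−Te/τ) = e^(−1.52/0.8143) = 0.1546 → 15.46%.

15.5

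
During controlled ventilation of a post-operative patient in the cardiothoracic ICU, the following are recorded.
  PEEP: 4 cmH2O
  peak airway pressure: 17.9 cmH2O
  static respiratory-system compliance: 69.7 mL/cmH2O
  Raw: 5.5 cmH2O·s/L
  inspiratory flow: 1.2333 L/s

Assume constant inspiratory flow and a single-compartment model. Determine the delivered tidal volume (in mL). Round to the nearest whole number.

Equation of motion (constant flow): PIP = Vt/C + R·V̇ + PEEP.
Vt/C = PIP − R·V̇ − PEEP = 17.9 − 6.783 − 4 = 7.117 cmH2O.
Vt = C × 7.117 = 69.7 × 7.117 = 496.05 mL.

496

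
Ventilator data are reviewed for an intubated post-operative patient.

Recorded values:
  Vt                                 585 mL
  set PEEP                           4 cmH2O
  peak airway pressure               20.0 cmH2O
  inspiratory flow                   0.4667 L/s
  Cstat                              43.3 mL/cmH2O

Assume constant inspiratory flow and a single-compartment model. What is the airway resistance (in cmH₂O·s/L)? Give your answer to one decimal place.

5.3

Equation of motion (constant flow): PIP = Vt/C + R·V̇ + PEEP.
R·V̇ = PIP − Vt/C − PEEP = 20.0 − 585/43.3 − 4 = 20.0 − 13.51 − 4 = 2.49 cmH2O.
R = 2.49 / 0.4667 = 5.335 cmH2O·s/L.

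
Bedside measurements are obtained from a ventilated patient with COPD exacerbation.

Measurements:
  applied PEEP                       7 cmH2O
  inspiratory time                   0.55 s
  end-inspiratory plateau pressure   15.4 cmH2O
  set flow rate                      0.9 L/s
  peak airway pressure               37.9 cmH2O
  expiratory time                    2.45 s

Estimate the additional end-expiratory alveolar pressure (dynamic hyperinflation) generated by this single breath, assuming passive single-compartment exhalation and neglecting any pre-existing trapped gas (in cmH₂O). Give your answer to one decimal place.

1.6

Vt = flow × Ti = 0.9 L/s × 0.55 s × 1000 mL/L = 495.0 mL.
R = (PIP − Pplat)/V̇ = (37.9 − 15.4) / 0.9 = 22.5/0.9 = 25.0 cmH2O·s/L.
C = Vt/(Pplat − PEEP) = 495.0 / (15.4 − 7) = 495.0/8.4 = 58.929 mL/cmH2O.
τ = R × C = 25.0 × 0.05893 L/cmH2O = 1.473 s.
Fraction remaining = e^(−Te/τ) = e^(−2.45/1.473) = 0.1895; trapped volume = 495.0 × 0.1895 = 93.803 mL.
Additional alveolar pressure from trapping ≈ V_trapped / C = 93.803 / 58.929 = 1.592 cmH2O.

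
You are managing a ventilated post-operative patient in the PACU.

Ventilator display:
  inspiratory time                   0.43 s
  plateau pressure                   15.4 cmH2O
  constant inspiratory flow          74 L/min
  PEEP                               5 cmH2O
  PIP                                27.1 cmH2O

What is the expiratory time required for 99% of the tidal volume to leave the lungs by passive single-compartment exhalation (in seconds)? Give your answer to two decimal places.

2.23

Flow: 74 L/min ÷ 60 = 1.2333 L/s.
Vt = flow × Ti = 1.2333 L/s × 0.43 s × 1000 mL/L = 530.32 mL.
R = (PIP − Pplat)/V̇ = (27.1 − 15.4) / 1.2333 = 11.7/1.2333 = 9.487 cmH2O·s/L.
C = Vt/(Pplat − PEEP) = 530.32 / (15.4 − 5) = 530.32/10.4 = 50.992 mL/cmH2O.
τ = R × C = 9.487 × 0.05099 L/cmH2O = 0.4837 s.
t = −τ·ln(1 − 0.99) = −0.4837·ln(0.01) = 2.228 s.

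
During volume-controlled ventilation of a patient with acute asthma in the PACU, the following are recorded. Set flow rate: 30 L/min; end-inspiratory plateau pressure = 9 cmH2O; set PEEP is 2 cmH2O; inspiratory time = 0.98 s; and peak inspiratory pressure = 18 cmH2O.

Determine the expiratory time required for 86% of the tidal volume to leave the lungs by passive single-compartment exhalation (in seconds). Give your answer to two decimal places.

Flow: 30 L/min ÷ 60 = 0.5 L/s.
Vt = flow × Ti = 0.5 L/s × 0.98 s × 1000 mL/L = 490.0 mL.
R = (PIP − Pplat)/V̇ = (18 − 9) / 0.5 = 9.0/0.5 = 18.0 cmH2O·s/L.
C = Vt/(Pplat − PEEP) = 490.0 / (9 − 2) = 490.0/7.0 = 70.0 mL/cmH2O.
τ = R × C = 18.0 × 0.07 L/cmH2O = 1.26 s.
t = −τ·ln(1 − 0.86) = −1.26·ln(0.14) = 2.477 s.

2.48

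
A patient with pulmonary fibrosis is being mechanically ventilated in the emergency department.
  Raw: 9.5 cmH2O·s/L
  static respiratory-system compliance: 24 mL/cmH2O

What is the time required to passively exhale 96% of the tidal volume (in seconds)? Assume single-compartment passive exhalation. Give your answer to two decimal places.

τ = R × C = 9.5 × 24 mL/cmH2O = 9.5 × 0.024 L/cmH2O = 0.228 s.
Exhaled fraction f = 1 − e^(−t/τ) → t = −τ·ln(1 − f) = −0.228·ln(0.04) = 0.7339 s.

0.73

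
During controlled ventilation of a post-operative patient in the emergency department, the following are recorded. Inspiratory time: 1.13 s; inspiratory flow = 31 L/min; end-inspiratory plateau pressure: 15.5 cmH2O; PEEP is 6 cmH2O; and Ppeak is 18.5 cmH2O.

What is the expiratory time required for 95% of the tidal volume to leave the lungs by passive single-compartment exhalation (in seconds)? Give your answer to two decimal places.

1.07

Flow: 31 L/min ÷ 60 = 0.5167 L/s.
Vt = flow × Ti = 0.5167 L/s × 1.13 s × 1000 mL/L = 583.87 mL.
R = (PIP − Pplat)/V̇ = (18.5 − 15.5) / 0.5167 = 3.0/0.5167 = 5.806 cmH2O·s/L.
C = Vt/(Pplat − PEEP) = 583.87 / (15.5 − 6) = 583.87/9.5 = 61.46 mL/cmH2O.
τ = R × C = 5.806 × 0.06146 L/cmH2O = 0.3568 s.
t = −τ·ln(1 − 0.95) = −0.3568·ln(0.05) = 1.069 s.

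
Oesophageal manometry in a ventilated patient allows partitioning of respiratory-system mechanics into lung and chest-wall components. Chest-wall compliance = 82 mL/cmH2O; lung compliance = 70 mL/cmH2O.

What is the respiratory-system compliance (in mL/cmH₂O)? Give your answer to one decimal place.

37.8

Lung and chest wall are elastances in series: 1/Crs = 1/CL + 1/Ccw.
1/Crs = 1/70 + 1/82 = 0.02648.
Crs = 37.764 mL/cmH2O.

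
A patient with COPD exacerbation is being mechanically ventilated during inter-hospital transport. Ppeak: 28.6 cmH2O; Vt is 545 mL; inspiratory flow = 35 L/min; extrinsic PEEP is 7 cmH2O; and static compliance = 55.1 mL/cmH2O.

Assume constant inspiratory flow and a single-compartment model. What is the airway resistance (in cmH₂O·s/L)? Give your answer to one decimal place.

20.1

Flow: 35 L/min ÷ 60 = 0.5833 L/s.
Equation of motion (constant flow): PIP = Vt/C + R·V̇ + PEEP.
R·V̇ = PIP − Vt/C − PEEP = 28.6 − 545/55.1 − 7 = 28.6 − 9.891 − 7 = 11.709 cmH2O.
R = 11.709 / 0.5833 = 20.074 cmH2O·s/L.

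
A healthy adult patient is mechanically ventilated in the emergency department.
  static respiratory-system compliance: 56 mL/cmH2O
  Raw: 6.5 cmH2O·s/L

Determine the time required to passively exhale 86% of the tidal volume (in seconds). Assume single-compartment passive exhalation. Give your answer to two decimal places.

τ = R × C = 6.5 × 56 mL/cmH2O = 6.5 × 0.056 L/cmH2O = 0.364 s.
Exhaled fraction f = 1 − e^(−t/τ) → t = −τ·ln(1 − f) = −0.364·ln(0.14) = 0.7157 s.

0.72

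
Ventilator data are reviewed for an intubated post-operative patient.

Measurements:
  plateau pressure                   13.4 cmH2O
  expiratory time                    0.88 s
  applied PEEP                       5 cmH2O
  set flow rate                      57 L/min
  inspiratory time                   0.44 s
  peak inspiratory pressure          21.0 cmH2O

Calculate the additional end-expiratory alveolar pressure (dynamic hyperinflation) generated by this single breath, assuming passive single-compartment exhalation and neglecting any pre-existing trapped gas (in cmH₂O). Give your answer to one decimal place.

0.9

Flow: 57 L/min ÷ 60 = 0.95 L/s.
Vt = flow × Ti = 0.95 L/s × 0.44 s × 1000 mL/L = 418.0 mL.
R = (PIP − Pplat)/V̇ = (21.0 − 13.4) / 0.95 = 7.6/0.95 = 8.0 cmH2O·s/L.
C = Vt/(Pplat − PEEP) = 418.0 / (13.4 − 5) = 418.0/8.4 = 49.762 mL/cmH2O.
τ = R × C = 8.0 × 0.04976 L/cmH2O = 0.3981 s.
Fraction remaining = e^(−Te/τ) = e^(−0.88/0.3981) = 0.1096; trapped volume = 418.0 × 0.1096 = 45.813 mL.
Additional alveolar pressure from trapping ≈ V_trapped / C = 45.813 / 49.762 = 0.9206 cmH2O.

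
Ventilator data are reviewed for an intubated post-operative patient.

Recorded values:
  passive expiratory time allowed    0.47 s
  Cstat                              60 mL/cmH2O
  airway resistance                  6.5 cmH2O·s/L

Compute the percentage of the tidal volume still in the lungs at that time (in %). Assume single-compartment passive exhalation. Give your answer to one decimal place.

τ = R × C = 6.5 × 60 mL/cmH2O = 6.5 × 0.060 L/cmH2O = 0.39 s.
Passive exhalation: V(t)/V₀ = e^(−t/τ) = e^(−0.47/0.39) = 0.2997.
Fraction remaining = 0.2997 → 29.97%.

30.0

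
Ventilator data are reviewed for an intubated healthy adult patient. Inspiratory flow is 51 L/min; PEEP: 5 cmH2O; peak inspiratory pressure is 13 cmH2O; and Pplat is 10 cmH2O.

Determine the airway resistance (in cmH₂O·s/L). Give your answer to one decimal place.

3.5

Flow: 51 L/min ÷ 60 = 0.85 L/s.
Raw = (PIP − Pplat) / flow = (13 − 10) / 0.85 = 3.0 / 0.85 = 3.529 cmH2O·s/L.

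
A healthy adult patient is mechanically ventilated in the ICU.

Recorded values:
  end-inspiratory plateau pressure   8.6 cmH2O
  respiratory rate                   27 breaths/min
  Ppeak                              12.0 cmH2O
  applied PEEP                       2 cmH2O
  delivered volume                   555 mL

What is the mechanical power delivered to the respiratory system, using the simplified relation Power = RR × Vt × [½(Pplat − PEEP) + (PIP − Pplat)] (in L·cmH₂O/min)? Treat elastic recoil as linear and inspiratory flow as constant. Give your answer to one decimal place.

100.4

Per-breath work = Vt × [½(Pplat−PEEP) + (PIP−Pplat)] = 0.555 × [0.5×6.6 + 3.4] = 0.555 × 6.7 = 3.719 L·cmH2O.
Power = 27 × 3.719 = 100.41 L·cmH2O/min.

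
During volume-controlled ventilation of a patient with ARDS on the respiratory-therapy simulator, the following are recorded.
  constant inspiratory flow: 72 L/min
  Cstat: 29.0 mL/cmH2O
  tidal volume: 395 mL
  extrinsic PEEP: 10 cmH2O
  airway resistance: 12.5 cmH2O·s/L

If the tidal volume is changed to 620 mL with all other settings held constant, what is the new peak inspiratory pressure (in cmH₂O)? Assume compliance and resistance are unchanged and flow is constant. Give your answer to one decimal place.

Flow: 72 L/min ÷ 60 = 1.2 L/s.
PIP = Vt/C + R·V̇ + PEEP (constant-flow equation of motion).
Only the elastic term changes: ΔPIP = ΔVt / C = (620 − 395) / 29.0 = 7.759 cmH2O.
Original PIP = 395/29.0 + 12.5×1.2 + 10 = 38.621 cmH2O; new PIP = 38.621 + (7.759) = 46.38 cmH2O.

46.4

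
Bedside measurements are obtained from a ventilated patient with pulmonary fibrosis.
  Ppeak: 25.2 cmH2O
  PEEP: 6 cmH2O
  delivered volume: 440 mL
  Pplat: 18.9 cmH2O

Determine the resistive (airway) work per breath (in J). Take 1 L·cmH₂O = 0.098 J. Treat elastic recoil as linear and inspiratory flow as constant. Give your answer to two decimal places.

With constant inspiratory flow the resistive pressure is constant at PIP − Pplat = 25.2 − 18.9 = 6.3 cmH2O, so resistive work = 6.3 × 0.440 = 2.772 L·cmH2O.
× 0.098 J/(L·cmH2O) → 0.2717 J.

0.27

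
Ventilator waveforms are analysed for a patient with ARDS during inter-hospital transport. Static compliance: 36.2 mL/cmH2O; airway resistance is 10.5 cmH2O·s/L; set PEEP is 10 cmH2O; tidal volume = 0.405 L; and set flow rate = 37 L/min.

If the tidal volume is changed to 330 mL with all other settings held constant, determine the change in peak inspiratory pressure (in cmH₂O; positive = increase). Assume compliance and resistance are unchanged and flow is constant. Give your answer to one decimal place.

PIP = Vt/C + R·V̇ + PEEP (constant-flow equation of motion).
Only the elastic term changes: ΔPIP = ΔVt / C = (330 − 405) / 36.2 = -2.072 cmH2O.

-2.1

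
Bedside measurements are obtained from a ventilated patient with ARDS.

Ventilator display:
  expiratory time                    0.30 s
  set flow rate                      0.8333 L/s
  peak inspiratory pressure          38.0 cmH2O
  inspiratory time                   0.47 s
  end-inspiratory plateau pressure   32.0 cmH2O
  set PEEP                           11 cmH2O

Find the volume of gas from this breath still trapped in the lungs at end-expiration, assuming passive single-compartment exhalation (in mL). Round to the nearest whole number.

42

Vt = flow × Ti = 0.8333 L/s × 0.47 s × 1000 mL/L = 391.65 mL.
R = (PIP − Pplat)/V̇ = (38.0 − 32.0) / 0.8333 = 6.0/0.8333 = 7.2 cmH2O·s/L.
C = Vt/(Pplat − PEEP) = 391.65 / (32.0 − 11) = 391.65/21.0 = 18.65 mL/cmH2O.
τ = R × C = 7.2 × 0.01865 L/cmH2O = 0.1343 s.
Fraction remaining = e^(−Te/τ) = e^(−0.30/0.1343) = 0.1071.
Trapped volume = 391.65 × 0.1071 = 41.946 mL.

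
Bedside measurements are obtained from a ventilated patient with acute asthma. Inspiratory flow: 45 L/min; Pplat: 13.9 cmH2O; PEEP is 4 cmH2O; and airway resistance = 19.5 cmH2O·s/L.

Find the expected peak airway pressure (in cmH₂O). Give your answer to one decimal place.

28.5

Flow: 45 L/min ÷ 60 = 0.75 L/s.
PIP = Pplat + Raw × flow = 13.9 + 19.5 × 0.75 = 13.9 + 14.625 = 28.525 cmH2O.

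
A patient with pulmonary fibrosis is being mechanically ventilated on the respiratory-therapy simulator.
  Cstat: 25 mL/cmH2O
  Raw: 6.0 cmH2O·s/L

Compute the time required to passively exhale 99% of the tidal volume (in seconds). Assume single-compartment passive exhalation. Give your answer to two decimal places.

0.69

τ = R × C = 6.0 × 25 mL/cmH2O = 6.0 × 0.025 L/cmH2O = 0.15 s.
Exhaled fraction f = 1 − e^(−t/τ) → t = −τ·ln(1 − f) = −0.15·ln(0.01) = 0.6908 s.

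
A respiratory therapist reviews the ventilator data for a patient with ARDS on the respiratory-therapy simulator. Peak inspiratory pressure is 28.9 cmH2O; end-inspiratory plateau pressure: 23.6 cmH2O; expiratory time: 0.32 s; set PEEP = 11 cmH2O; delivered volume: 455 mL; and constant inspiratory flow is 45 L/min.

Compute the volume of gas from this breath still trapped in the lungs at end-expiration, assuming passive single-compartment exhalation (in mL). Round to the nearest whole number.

Flow: 45 L/min ÷ 60 = 0.75 L/s.
R = (PIP − Pplat)/V̇ = (28.9 − 23.6) / 0.75 = 5.3/0.75 = 7.067 cmH2O·s/L.
C = Vt/(Pplat − PEEP) = 455.0 / (23.6 − 11) = 455.0/12.6 = 36.111 mL/cmH2O.
τ = R × C = 7.067 × 0.03611 L/cmH2O = 0.2552 s.
Fraction remaining = e^(−Te/τ) = e^(−0.32/0.2552) = 0.2854.
Trapped volume = 455.0 × 0.2854 = 129.86 mL.

130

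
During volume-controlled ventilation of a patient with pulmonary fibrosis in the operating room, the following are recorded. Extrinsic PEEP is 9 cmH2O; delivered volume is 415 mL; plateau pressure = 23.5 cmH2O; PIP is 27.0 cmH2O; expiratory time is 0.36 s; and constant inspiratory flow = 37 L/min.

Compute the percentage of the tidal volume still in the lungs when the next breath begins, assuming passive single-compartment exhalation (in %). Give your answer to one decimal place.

10.9

Flow: 37 L/min ÷ 60 = 0.6167 L/s.
R = (PIP − Pplat)/V̇ = (27.0 − 23.5) / 0.6167 = 3.5/0.6167 = 5.675 cmH2O·s/L.
C = Vt/(Pplat − PEEP) = 415.0 / (23.5 − 9) = 415.0/14.5 = 28.621 mL/cmH2O.
τ = R × C = 5.675 × 0.02862 L/cmH2O = 0.1624 s.
Fraction remaining at end-expiration = e^(−Te/τ) = e^(−0.36/0.1624) = 0.109 → 10.9%.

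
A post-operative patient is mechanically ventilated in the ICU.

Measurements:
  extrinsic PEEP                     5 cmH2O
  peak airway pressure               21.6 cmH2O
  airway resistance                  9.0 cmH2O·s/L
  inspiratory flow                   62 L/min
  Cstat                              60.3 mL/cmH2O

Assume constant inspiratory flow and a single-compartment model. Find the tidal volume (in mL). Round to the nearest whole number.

440

Flow: 62 L/min ÷ 60 = 1.0333 L/s.
Equation of motion (constant flow): PIP = Vt/C + R·V̇ + PEEP.
Vt/C = PIP − R·V̇ − PEEP = 21.6 − 9.3 − 5 = 7.3 cmH2O.
Vt = C × 7.3 = 60.3 × 7.3 = 440.19 mL.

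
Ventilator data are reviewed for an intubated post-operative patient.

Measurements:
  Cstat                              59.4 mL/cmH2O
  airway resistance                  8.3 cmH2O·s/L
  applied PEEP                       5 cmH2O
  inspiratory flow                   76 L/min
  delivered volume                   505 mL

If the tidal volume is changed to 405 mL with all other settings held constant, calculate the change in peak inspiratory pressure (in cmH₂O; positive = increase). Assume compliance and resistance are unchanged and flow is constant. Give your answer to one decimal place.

PIP = Vt/C + R·V̇ + PEEP (constant-flow equation of motion).
Only the elastic term changes: ΔPIP = ΔVt / C = (405 − 505) / 59.4 = -1.684 cmH2O.

-1.7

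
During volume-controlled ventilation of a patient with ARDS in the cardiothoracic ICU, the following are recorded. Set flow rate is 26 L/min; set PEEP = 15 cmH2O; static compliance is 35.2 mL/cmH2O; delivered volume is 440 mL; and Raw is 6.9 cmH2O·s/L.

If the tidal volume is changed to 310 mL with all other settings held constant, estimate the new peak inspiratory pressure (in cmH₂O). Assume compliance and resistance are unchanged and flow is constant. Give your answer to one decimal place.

26.8

Flow: 26 L/min ÷ 60 = 0.4333 L/s.
PIP = Vt/C + R·V̇ + PEEP (constant-flow equation of motion).
Only the elastic term changes: ΔPIP = ΔVt / C = (310 − 440) / 35.2 = -3.693 cmH2O.
Original PIP = 440/35.2 + 6.9×0.4333 + 15 = 30.49 cmH2O; new PIP = 30.49 + (-3.693) = 26.797 cmH2O.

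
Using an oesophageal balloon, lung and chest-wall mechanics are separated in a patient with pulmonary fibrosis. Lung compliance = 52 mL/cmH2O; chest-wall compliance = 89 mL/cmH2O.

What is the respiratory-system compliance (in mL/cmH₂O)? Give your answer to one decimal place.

Lung and chest wall are elastances in series: 1/Crs = 1/CL + 1/Ccw.
1/Crs = 1/52 + 1/89 = 0.03047.
Crs = 32.819 mL/cmH2O.

32.8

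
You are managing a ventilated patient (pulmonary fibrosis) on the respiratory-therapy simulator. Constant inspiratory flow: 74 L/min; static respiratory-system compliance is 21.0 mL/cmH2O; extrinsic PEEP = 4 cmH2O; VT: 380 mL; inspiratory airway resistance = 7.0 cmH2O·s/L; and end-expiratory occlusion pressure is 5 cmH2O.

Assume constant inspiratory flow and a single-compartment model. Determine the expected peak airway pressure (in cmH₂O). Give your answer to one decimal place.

31.7

Flow: 74 L/min ÷ 60 = 1.2333 L/s.
Total PEEP = 5 cmH2O (set 4 + intrinsic 1); this is the baseline alveolar pressure.
Equation of motion (constant flow): PIP = Vt/C + R·V̇ + PEEP.
PIP = 380/21.0 + 7.0×1.2333 + 5 = 18.095 + 8.633 + 5 = 31.728 cmH2O.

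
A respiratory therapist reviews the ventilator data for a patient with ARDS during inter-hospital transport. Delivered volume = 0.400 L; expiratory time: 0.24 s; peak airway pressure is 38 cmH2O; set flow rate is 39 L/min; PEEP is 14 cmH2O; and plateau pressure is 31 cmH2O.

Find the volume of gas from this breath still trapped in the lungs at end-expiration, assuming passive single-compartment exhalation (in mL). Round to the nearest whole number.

Flow: 39 L/min ÷ 60 = 0.65 L/s.
R = (PIP − Pplat)/V̇ = (38 − 31) / 0.65 = 7.0/0.65 = 10.769 cmH2O·s/L.
C = Vt/(Pplat − PEEP) = 400.0 / (31 − 14) = 400.0/17.0 = 23.529 mL/cmH2O.
τ = R × C = 10.769 × 0.02353 L/cmH2O = 0.2534 s.
Fraction remaining = e^(−Te/τ) = e^(−0.24/0.2534) = 0.3879.
Trapped volume = 400.0 × 0.3879 = 155.16 mL.

155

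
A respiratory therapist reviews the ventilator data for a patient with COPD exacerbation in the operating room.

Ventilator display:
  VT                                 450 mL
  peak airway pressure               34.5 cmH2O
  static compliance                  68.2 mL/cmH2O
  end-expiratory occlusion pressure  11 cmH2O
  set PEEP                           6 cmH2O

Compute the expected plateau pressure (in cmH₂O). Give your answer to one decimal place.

17.6

End-expiratory occlusion gives total PEEP = 11 cmH2O (intrinsic PEEP = 11 − 6 = 5). Use total PEEP for the elastic gradient.
Pplat = PEEPtotal + Vt / Cstat = 11 + 450 / 68.2 = 11 + 6.598 = 17.598 cmH2O.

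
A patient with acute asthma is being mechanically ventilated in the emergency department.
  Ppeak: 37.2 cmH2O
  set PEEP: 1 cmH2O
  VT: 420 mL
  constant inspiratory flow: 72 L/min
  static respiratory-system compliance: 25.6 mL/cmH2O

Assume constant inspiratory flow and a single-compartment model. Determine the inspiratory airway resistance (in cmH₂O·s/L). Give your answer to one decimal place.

Flow: 72 L/min ÷ 60 = 1.2 L/s.
Equation of motion (constant flow): PIP = Vt/C + R·V̇ + PEEP.
R·V̇ = PIP − Vt/C − PEEP = 37.2 − 420/25.6 − 1 = 37.2 − 16.406 − 1 = 19.794 cmH2O.
R = 19.794 / 1.2 = 16.495 cmH2O·s/L.

16.5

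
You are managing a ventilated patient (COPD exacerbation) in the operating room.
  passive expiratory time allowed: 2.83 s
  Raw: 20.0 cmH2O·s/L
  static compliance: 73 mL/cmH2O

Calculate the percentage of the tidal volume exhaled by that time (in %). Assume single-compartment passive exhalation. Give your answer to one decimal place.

τ = R × C = 20.0 × 73 mL/cmH2O = 20.0 × 0.073 L/cmH2O = 1.46 s.
Passive exhalation: V(t)/V₀ = e^(−t/τ) = e^(−2.83/1.46) = 0.1439.
Fraction exhaled = 1 − 0.1439 = 0.8561 → 85.61%.

85.6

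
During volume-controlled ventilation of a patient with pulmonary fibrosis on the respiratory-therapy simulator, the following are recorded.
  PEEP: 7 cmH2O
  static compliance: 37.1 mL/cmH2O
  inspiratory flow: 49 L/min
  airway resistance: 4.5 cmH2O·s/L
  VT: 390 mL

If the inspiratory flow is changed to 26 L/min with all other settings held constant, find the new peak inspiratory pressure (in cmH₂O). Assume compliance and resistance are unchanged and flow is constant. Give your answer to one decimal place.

19.5

Flow: 49 L/min ÷ 60 = 0.8167 L/s.
New flow: 26 L/min ÷ 60 = 0.4333 L/s.
PIP = Vt/C + R·V̇ + PEEP (constant-flow equation of motion).
Only the resistive term changes: ΔPIP = R × ΔV̇ = 4.5 × (0.4333 − 0.8167) = 4.5 × -0.3834 = -1.725 cmH2O.
Original PIP = 390/37.1 + 4.5×0.8167 + 7 = 21.187 cmH2O; new PIP = 21.187 + (-1.725) = 19.462 cmH2O.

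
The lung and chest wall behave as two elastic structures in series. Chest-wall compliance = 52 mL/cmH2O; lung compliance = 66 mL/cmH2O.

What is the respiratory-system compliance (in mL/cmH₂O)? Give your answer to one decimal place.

29.1

Lung and chest wall are elastances in series: 1/Crs = 1/CL + 1/Ccw.
1/Crs = 1/66 + 1/52 = 0.03438.
Crs = 29.087 mL/cmH2O.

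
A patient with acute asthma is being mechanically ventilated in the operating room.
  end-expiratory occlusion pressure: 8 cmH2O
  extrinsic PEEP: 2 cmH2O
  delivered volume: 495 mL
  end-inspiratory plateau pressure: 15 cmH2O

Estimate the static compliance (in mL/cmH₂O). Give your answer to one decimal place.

End-expiratory occlusion gives total PEEP = 8 cmH2O (intrinsic PEEP = 8 − 2 = 6). Use total PEEP for the elastic gradient.
Cstat = Vt / (Pplat − PEEPtotal) = 495 / (15 − 8) = 495 / 7.0 = 70.714 mL/cmH2O.

70.7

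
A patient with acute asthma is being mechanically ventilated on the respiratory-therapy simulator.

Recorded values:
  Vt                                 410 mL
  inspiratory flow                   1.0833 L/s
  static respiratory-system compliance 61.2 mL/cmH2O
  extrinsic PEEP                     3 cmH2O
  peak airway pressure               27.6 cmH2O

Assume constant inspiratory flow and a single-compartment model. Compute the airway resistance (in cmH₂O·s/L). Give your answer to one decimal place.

Equation of motion (constant flow): PIP = Vt/C + R·V̇ + PEEP.
R·V̇ = PIP − Vt/C − PEEP = 27.6 − 410/61.2 − 3 = 27.6 − 6.699 − 3 = 17.901 cmH2O.
R = 17.901 / 1.0833 = 16.525 cmH2O·s/L.

16.5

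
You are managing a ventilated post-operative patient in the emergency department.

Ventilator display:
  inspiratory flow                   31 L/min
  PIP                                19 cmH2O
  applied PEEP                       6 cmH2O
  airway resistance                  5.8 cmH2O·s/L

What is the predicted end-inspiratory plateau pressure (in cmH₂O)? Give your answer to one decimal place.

16.0

Flow: 31 L/min ÷ 60 = 0.5167 L/s.
Pplat = PIP − Raw × flow = 19 − 5.8 × 0.5167 = 19 − 2.997 = 16.003 cmH2O.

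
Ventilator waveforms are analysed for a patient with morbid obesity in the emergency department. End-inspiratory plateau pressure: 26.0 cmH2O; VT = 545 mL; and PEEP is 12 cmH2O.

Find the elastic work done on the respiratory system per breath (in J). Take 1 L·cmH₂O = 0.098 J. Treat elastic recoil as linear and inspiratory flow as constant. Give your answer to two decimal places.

0.37

Elastic work ≈ ½ × (Pplat − PEEP) × Vt = 0.5 × (26.0 − 12) × 0.545 L = 0.5 × 14.0 × 0.545 = 3.815 L·cmH2O.
× 0.098 J/(L·cmH2O) → 0.3739 J.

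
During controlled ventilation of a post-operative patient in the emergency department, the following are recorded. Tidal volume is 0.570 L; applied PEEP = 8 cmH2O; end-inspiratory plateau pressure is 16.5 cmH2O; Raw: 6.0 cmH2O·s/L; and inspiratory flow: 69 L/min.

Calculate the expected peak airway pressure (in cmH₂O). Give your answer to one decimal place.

Flow: 69 L/min ÷ 60 = 1.15 L/s.
PIP = Pplat + Raw × flow = 16.5 + 6.0 × 1.15 = 16.5 + 6.9 = 23.4 cmH2O.

23.4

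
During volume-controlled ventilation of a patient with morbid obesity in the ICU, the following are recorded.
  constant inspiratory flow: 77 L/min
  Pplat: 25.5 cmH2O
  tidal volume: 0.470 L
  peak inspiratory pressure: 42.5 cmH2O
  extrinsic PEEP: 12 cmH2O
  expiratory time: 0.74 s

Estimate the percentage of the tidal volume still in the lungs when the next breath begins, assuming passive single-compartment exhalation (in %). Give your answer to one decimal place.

Flow: 77 L/min ÷ 60 = 1.2833 L/s.
R = (PIP − Pplat)/V̇ = (42.5 − 25.5) / 1.2833 = 17.0/1.2833 = 13.247 cmH2O·s/L.
C = Vt/(Pplat − PEEP) = 470.0 / (25.5 − 12) = 470.0/13.5 = 34.815 mL/cmH2O.
τ = R × C = 13.247 × 0.03482 L/cmH2O = 0.4613 s.
Fraction remaining at end-expiration = e^(−Te/τ) = e^(−0.74/0.4613) = 0.2011 → 20.11%.

20.1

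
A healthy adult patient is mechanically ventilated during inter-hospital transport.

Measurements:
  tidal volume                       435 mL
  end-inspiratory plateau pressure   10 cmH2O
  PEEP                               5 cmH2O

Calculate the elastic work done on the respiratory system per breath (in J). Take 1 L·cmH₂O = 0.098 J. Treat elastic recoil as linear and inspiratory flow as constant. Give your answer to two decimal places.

Elastic work ≈ ½ × (Pplat − PEEP) × Vt = 0.5 × (10 − 5) × 0.435 L = 0.5 × 5.0 × 0.435 = 1.088 L·cmH2O.
× 0.098 J/(L·cmH2O) → 0.1066 J.

0.11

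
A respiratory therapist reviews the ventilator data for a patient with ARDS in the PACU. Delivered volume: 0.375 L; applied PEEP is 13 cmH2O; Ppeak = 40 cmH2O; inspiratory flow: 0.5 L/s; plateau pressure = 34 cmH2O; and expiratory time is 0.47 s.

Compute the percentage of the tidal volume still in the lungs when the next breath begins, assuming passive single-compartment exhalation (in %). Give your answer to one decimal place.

11.2

R = (PIP − Pplat)/V̇ = (40 − 34) / 0.5 = 6.0/0.5 = 12.0 cmH2O·s/L.
C = Vt/(Pplat − PEEP) = 375.0 / (34 − 13) = 375.0/21.0 = 17.857 mL/cmH2O.
τ = R × C = 12.0 × 0.01786 L/cmH2O = 0.2143 s.
Fraction remaining at end-expiration = e^(−Te/τ) = e^(−0.47/0.2143) = 0.1116 → 11.16%.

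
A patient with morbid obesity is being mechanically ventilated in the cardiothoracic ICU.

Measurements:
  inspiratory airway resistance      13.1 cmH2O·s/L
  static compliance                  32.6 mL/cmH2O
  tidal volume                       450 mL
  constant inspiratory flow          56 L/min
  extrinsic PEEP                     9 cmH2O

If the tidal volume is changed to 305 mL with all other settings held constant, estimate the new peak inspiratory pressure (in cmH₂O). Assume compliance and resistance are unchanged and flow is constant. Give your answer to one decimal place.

Flow: 56 L/min ÷ 60 = 0.9333 L/s.
PIP = Vt/C + R·V̇ + PEEP (constant-flow equation of motion).
Only the elastic term changes: ΔPIP = ΔVt / C = (305 − 450) / 32.6 = -4.448 cmH2O.
Original PIP = 450/32.6 + 13.1×0.9333 + 9 = 35.03 cmH2O; new PIP = 35.03 + (-4.448) = 30.582 cmH2O.

30.6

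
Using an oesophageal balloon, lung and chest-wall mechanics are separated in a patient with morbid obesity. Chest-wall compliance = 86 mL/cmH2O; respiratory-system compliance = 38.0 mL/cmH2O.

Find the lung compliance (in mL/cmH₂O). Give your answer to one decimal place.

1/CL = 1/Crs − 1/Ccw.
1/CL = 1/38.0 − 1/86 = 0.01469.
CL = 68.074 mL/cmH2O.

68.1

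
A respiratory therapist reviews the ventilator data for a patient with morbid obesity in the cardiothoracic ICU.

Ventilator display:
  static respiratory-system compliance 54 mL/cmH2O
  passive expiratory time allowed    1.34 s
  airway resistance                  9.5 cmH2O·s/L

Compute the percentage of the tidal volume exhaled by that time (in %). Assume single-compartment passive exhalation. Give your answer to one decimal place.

92.7

τ = R × C = 9.5 × 54 mL/cmH2O = 9.5 × 0.054 L/cmH2O = 0.513 s.
Passive exhalation: V(t)/V₀ = e^(−t/τ) = e^(−1.34/0.513) = 0.07338.
Fraction exhaled = 1 − 0.07338 = 0.9266 → 92.66%.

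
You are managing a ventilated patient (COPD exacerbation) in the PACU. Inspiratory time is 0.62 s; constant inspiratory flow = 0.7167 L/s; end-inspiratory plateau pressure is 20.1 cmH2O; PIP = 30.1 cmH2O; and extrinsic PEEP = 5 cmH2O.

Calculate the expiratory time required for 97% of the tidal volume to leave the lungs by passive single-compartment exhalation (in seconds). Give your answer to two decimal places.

Vt = flow × Ti = 0.7167 L/s × 0.62 s × 1000 mL/L = 444.35 mL.
R = (PIP − Pplat)/V̇ = (30.1 − 20.1) / 0.7167 = 10.0/0.7167 = 13.953 cmH2O·s/L.
C = Vt/(Pplat − PEEP) = 444.35 / (20.1 − 5) = 444.35/15.1 = 29.427 mL/cmH2O.
τ = R × C = 13.953 × 0.02943 L/cmH2O = 0.4106 s.
t = −τ·ln(1 − 0.97) = −0.4106·ln(0.03) = 1.44 s.

1.44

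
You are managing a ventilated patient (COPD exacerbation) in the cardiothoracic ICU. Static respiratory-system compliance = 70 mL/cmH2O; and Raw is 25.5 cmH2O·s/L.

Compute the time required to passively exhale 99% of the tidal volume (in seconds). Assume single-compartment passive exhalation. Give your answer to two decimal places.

8.22

τ = R × C = 25.5 × 70 mL/cmH2O = 25.5 × 0.070 L/cmH2O = 1.785 s.
Exhaled fraction f = 1 − e^(−t/τ) → t = −τ·ln(1 − f) = −1.785·ln(0.01) = 8.22 s.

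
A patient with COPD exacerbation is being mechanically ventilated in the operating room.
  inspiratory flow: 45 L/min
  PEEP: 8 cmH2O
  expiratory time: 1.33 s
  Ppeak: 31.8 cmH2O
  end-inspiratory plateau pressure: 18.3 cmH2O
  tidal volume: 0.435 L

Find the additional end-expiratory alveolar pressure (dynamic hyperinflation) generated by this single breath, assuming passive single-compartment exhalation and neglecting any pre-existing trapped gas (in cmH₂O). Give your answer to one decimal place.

1.8

Flow: 45 L/min ÷ 60 = 0.75 L/s.
R = (PIP − Pplat)/V̇ = (31.8 − 18.3) / 0.75 = 13.5/0.75 = 18.0 cmH2O·s/L.
C = Vt/(Pplat − PEEP) = 435.0 / (18.3 − 8) = 435.0/10.3 = 42.233 mL/cmH2O.
τ = R × C = 18.0 × 0.04223 L/cmH2O = 0.7601 s.
Fraction remaining = e^(−Te/τ) = e^(−1.33/0.7601) = 0.1738; trapped volume = 435.0 × 0.1738 = 75.603 mL.
Additional alveolar pressure from trapping ≈ V_trapped / C = 75.603 / 42.233 = 1.79 cmH2O.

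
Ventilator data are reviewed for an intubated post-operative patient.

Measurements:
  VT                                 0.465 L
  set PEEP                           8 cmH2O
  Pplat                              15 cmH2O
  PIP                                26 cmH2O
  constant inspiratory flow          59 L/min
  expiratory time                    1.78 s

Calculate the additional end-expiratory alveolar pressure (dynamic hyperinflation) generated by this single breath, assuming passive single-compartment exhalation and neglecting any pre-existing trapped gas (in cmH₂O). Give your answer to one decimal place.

Flow: 59 L/min ÷ 60 = 0.9833 L/s.
R = (PIP − Pplat)/V̇ = (26 − 15) / 0.9833 = 11.0/0.9833 = 11.187 cmH2O·s/L.
C = Vt/(Pplat − PEEP) = 465.0 / (15 − 8) = 465.0/7.0 = 66.429 mL/cmH2O.
τ = R × C = 11.187 × 0.06643 L/cmH2O = 0.7432 s.
Fraction remaining = e^(−Te/τ) = e^(−1.78/0.7432) = 0.09117; trapped volume = 465.0 × 0.09117 = 42.394 mL.
Additional alveolar pressure from trapping ≈ V_trapped / C = 42.394 / 66.429 = 0.6382 cmH2O.

0.6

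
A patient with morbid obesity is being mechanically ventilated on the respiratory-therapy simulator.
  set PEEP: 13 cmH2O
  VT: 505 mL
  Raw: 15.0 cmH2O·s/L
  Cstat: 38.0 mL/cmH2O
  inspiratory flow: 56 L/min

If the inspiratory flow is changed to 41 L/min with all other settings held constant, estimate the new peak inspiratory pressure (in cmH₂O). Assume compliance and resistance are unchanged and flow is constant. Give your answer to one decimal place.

36.5

Flow: 56 L/min ÷ 60 = 0.9333 L/s.
New flow: 41 L/min ÷ 60 = 0.6833 L/s.
PIP = Vt/C + R·V̇ + PEEP (constant-flow equation of motion).
Only the resistive term changes: ΔPIP = R × ΔV̇ = 15.0 × (0.6833 − 0.9333) = 15.0 × -0.25 = -3.75 cmH2O.
Original PIP = 505/38.0 + 15.0×0.9333 + 13 = 40.289 cmH2O; new PIP = 40.289 + (-3.75) = 36.539 cmH2O.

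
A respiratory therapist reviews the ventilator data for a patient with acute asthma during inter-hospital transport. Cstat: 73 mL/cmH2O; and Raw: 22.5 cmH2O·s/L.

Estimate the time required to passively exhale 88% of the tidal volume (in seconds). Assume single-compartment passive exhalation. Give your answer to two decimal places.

3.48

τ = R × C = 22.5 × 73 mL/cmH2O = 22.5 × 0.073 L/cmH2O = 1.643 s.
Exhaled fraction f = 1 − e^(−t/τ) → t = −τ·ln(1 − f) = −1.643·ln(0.12) = 3.484 s.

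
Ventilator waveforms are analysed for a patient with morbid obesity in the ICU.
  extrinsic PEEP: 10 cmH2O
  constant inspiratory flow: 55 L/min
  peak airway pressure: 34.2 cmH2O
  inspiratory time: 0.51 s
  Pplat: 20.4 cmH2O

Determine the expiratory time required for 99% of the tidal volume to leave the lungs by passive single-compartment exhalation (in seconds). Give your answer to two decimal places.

3.12

Flow: 55 L/min ÷ 60 = 0.9167 L/s.
Vt = flow × Ti = 0.9167 L/s × 0.51 s × 1000 mL/L = 467.52 mL.
R = (PIP − Pplat)/V̇ = (34.2 − 20.4) / 0.9167 = 13.8/0.9167 = 15.054 cmH2O·s/L.
C = Vt/(Pplat − PEEP) = 467.52 / (20.4 − 10) = 467.52/10.4 = 44.954 mL/cmH2O.
τ = R × C = 15.054 × 0.04495 L/cmH2O = 0.6767 s.
t = −τ·ln(1 − 0.99) = −0.6767·ln(0.01) = 3.116 s.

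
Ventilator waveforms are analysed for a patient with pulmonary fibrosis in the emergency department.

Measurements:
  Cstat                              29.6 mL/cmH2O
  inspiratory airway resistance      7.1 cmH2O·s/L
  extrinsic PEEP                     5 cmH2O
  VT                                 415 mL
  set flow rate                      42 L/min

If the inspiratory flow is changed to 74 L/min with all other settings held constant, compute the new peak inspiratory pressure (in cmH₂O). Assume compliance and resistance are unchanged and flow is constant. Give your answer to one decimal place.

Flow: 42 L/min ÷ 60 = 0.7 L/s.
New flow: 74 L/min ÷ 60 = 1.2333 L/s.
PIP = Vt/C + R·V̇ + PEEP (constant-flow equation of motion).
Only the resistive term changes: ΔPIP = R × ΔV̇ = 7.1 × (1.2333 − 0.7) = 7.1 × 0.5333 = 3.786 cmH2O.
Original PIP = 415/29.6 + 7.1×0.7 + 5 = 23.99 cmH2O; new PIP = 23.99 + (3.786) = 27.776 cmH2O.

27.8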